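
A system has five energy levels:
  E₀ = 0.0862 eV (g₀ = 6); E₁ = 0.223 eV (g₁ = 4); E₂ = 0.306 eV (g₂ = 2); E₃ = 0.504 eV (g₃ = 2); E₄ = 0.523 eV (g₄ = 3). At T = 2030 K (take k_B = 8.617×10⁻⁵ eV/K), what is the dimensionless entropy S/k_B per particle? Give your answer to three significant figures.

2.54

k_BT = 8.617×10⁻⁵ × 2030 K = 0.17493 eV.
Eᵢ/kT = 0.49277, 1.2748, 1.7493, 2.8812, 2.9898.
Z = Σ gᵢe^(−Eᵢ/kT) = 6·e^(−0.49277) + 4·e^(−1.2748) + 2·e^(−1.7493) + 2·e^(−2.8812) + 3·e^(−2.9898) = 3.6656 + 1.1179 + 0.34779 + 0.11213 + 0.15089 = 5.3943.
⟨E⟩ = Σ EᵢPᵢ = 0.14962 eV.
S/k_B = ln Z + ⟨E⟩/kT = ln(5.3943) + 0.14962/0.17493 = 1.6853 + 0.85531 = 2.54.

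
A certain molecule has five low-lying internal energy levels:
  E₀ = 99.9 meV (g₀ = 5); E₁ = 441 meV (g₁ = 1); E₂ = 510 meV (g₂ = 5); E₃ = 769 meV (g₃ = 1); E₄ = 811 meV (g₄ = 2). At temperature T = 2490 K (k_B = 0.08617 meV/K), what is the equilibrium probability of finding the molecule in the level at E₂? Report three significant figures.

0.122

k_BT = 0.08617 × 2490 K = 214.56 meV.
Eᵢ/kT = 0.46560, 2.0554, 2.3770, 3.5841, 3.7798.
Z = Σ gᵢe^(−Eᵢ/kT) = 5·e^(−0.46560) + 1·e^(−2.0554) + 5·e^(−2.3770) + 1·e^(−3.5841) + 2·e^(−3.7798) = 3.1388 + 0.12804 + 0.46414 + 0.027762 + 0.045655 = 3.8044.
P₂ = g₂ e^(−E₂/kT) / Z = 0.46414/3.8044 = 0.122.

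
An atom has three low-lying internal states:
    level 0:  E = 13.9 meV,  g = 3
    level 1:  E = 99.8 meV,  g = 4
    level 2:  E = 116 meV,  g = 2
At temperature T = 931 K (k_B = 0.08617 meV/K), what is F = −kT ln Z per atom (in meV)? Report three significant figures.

-114 meV

k_BT = 0.08617 × 931 K = 80.224 meV.
Eᵢ/kT = 0.17326, 1.2440, 1.4460.
Z = Σ gᵢe^(−Eᵢ/kT) = 3·e^(−0.17326) + 4·e^(−1.2440) + 2·e^(−1.4460) = 2.5228 + 1.1529 + 0.47102 = 4.1467.
F = −kT ln Z = −80.224 × ln(4.1467) = −80.224 × 1.4223 = -114 meV.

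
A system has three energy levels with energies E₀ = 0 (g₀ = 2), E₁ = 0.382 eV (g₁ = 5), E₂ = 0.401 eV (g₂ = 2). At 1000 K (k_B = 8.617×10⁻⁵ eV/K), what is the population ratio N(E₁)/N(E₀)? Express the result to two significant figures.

k_BT = 8.617×10⁻⁵ × 1000 K = 0.08617 eV.
n₁/n₀ = (g₁/g₀) exp[−(E₁−E₀)/kT] = (5/2) × exp(−(0.382 eV)/(0.08617 eV)) = (5/2) × exp(-4.433) = 0.030.

0.030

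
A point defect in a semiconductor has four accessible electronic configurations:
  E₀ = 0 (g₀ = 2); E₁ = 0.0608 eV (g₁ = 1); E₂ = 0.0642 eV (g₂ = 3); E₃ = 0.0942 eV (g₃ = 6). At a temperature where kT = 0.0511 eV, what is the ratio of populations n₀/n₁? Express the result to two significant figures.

n₀/n₁ = (g₀/g₁) exp[−(E₀−E₁)/kT] = (2/1) × exp(−(-0.0608 eV)/(0.0511 eV)) = (2/1) × exp(1.190) = 6.6.

6.6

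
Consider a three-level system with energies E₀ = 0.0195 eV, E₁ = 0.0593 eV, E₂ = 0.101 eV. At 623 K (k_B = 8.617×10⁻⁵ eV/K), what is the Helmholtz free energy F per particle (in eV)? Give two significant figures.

k_BT = 8.617×10⁻⁵ × 623 K = 0.05368 eV.
Eᵢ/kT = 0.3633, 1.105, 1.882.
Z = Σ e^(−Eᵢ/kT) = e^(−0.3633) + e^(−1.105) + e^(−1.882) = 0.6954 + 0.3312 + 0.1523 = 1.179.
F = −kT ln Z = −0.05368 × ln(1.179) = −0.05368 × 0.1647 = -0.0088 eV.

-0.0088 eV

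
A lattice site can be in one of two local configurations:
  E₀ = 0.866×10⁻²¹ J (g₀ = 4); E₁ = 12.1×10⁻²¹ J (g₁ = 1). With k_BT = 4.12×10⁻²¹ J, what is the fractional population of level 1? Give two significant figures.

Eᵢ/kT = 0.2102, 2.937.
Z = Σ gᵢe^(−Eᵢ/kT) = 4·e^(−0.2102) + 1·e^(−2.937) = 3.242 + 0.05302 = 3.295.
P₁ = g₁ e^(−E₁/kT) / Z = 0.05302/3.295 = 0.016.

0.016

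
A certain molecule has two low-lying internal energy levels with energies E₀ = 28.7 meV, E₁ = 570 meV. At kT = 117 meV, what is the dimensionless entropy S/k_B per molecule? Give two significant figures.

Eᵢ/kT = 0.2453, 4.872.
Z = Σ e^(−Eᵢ/kT) = e^(−0.2453) + e^(−4.872) = 0.7825 + 0.007658 = 0.7902.
⟨E⟩ = Σ EᵢPᵢ = 33.94 meV.
S/k_B = ln Z + ⟨E⟩/kT = ln(0.7902) + 33.94/117 = -0.2355 + 0.2901 = 0.055.

0.055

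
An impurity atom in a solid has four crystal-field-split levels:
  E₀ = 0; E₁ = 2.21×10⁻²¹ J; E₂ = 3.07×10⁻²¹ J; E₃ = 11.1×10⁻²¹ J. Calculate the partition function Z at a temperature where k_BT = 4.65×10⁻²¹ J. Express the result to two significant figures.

Eᵢ/kT = 0, 0.4753, 0.6602, 2.387.
Z = Σ e^(−Eᵢ/kT) = e^(−0) + e^(−0.4753) + e^(−0.6602) + e^(−2.387) = 1.000 + 0.6217 + 0.5167 + 0.09190 = 2.230.

Z = 2.2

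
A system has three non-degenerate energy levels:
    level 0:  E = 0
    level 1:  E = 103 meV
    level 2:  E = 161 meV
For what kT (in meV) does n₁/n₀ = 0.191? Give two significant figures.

62 meV

n₁/n₀ = exp[−(E₁−E₀)/kT] = 0.191.
⇒ (E₁−E₀)/kT = ln(1/0.191) = ln(5.236) = 1.656.
kT = 103 meV / 1.656 = 62 meV.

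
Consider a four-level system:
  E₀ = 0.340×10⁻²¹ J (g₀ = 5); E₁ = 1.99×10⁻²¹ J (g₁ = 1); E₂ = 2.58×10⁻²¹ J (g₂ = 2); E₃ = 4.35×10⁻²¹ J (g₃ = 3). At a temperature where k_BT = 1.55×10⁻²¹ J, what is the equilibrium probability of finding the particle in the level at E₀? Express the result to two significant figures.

0.83

Eᵢ/kT = 0.2194, 1.284, 1.665, 2.806.
Z = Σ gᵢe^(−Eᵢ/kT) = 5·e^(−0.2194) + 1·e^(−1.284) + 2·e^(−1.665) + 3·e^(−2.806) = 4.015 + 0.2769 + 0.3784 + 0.1813 = 4.852.
P₀ = g₀ e^(−E₀/kT) / Z = 4.015/4.852 = 0.83.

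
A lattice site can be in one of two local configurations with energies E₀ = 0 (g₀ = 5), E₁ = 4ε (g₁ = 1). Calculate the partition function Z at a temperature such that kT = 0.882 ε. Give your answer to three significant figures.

Z = 5.01

Eᵢ/kT = 0, 4.5351.
Z = Σ gᵢe^(−Eᵢ/kT) = 5·e^(−0) + 1·e^(−4.5351) = 5.0000 + 0.010726 = 5.0107.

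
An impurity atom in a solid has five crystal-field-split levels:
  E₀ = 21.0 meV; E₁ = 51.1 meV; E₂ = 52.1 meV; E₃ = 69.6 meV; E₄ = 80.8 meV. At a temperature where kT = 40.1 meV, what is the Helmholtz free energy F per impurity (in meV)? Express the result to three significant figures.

Eᵢ/kT = 0.52369, 1.2743, 1.2993, 1.7357, 2.0150.
Z = Σ e^(−Eᵢ/kT) = e^(−0.52369) + e^(−1.2743) + e^(−1.2993) + e^(−1.7357) + e^(−2.0150) = 0.59233 + 0.27963 + 0.27272 + 0.17628 + 0.13332 = 1.4543.
F = −kT ln Z = −40.1 × ln(1.4543) = −40.1 × 0.37452 = -15.0 meV.

-15.0 meV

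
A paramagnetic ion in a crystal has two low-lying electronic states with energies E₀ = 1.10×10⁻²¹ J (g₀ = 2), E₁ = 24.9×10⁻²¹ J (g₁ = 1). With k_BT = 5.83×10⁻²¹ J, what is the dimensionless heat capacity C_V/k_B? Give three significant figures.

Eᵢ/kT = 0.18868, 4.2710.
Z = Σ gᵢe^(−Eᵢ/kT) = 2·e^(−0.18868) + 1·e^(−4.2710) = 1.6561 + 0.013968 = 1.6701.
⟨E⟩ = 1.2990, ⟨E²⟩ = 6.3854.
C_V/k_B = (⟨E²⟩ − ⟨E⟩²)/(kT)² = (6.3854 − 1.6874)/33.989 = 0.138.

0.138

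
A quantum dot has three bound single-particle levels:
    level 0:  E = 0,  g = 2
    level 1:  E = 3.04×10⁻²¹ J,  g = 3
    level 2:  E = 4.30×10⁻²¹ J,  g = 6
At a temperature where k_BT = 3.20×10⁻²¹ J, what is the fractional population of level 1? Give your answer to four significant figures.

0.2455

Eᵢ/kT = 0, 0.950000, 1.34375.
Z = Σ gᵢe^(−Eᵢ/kT) = 2·e^(−0) + 3·e^(−0.950000) + 6·e^(−1.34375) = 2.00000 + 1.16022 + 1.56519 = 4.72541.
P₁ = g₁ e^(−E₁/kT) / Z = 1.16022/4.72541 = 0.2455.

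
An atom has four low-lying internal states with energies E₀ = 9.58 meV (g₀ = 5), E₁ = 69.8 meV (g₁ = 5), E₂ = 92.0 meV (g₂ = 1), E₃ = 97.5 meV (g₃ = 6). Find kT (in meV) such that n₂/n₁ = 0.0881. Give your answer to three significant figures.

27.1 meV

n₂/n₁ = (g₂/g₁) exp[−(E₂−E₁)/kT] = 0.0881.
⇒ (E₂−E₁)/kT = ln((1/5)/0.0881) = ln(2.2701) = 0.81982.
kT = 22.2 meV / 0.81982 = 27.1 meV.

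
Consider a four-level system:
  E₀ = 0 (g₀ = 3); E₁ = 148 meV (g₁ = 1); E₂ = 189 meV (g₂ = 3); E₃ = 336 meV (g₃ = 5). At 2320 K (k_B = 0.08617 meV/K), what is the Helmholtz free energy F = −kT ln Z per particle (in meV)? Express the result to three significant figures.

k_BT = 0.08617 × 2320 K = 199.91 meV.
Eᵢ/kT = 0, 0.74033, 0.94543, 1.6808.
Z = Σ gᵢe^(−Eᵢ/kT) = 3·e^(−0) + 1·e^(−0.74033) + 3·e^(−0.94543) + 5·e^(−1.6808) = 3.0000 + 0.47696 + 1.1655 + 0.93112 = 5.5736.
F = −kT ln Z = −199.91 × ln(5.5736) = −199.91 × 1.7180 = -343 meV.

-343 meV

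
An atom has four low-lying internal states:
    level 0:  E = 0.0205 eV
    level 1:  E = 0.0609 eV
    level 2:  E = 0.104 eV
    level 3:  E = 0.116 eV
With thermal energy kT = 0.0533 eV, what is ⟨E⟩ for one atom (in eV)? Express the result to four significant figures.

Eᵢ/kT = 0.384615, 1.14259, 1.95122, 2.17636.
Z = Σ e^(−Eᵢ/kT) = e^(−0.384615) + e^(−1.14259) + e^(−1.95122) + e^(−2.17636) = 0.680713 + 0.318992 + 0.142101 + 0.113454 = 1.25526.
⟨E⟩ = Σ Eᵢ e^(−Eᵢ/kT) / Z = (0.0205·0.680713 + 0.0609·0.318992 + 0.104·0.142101 + 0.116·0.113454) / 1.25526 = 0.04885 eV.

0.04885 eV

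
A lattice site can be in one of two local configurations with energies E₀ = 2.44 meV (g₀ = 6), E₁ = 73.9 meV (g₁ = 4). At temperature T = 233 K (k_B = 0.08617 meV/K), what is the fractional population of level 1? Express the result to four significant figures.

k_BT = 0.08617 × 233 K = 20.0776 meV.
Eᵢ/kT = 0.121528, 3.68072.
Z = Σ gᵢe^(−Eᵢ/kT) = 6·e^(−0.121528) + 4·e^(−3.68072) = 5.31340 + 0.100819 = 5.41422.
P₁ = g₁ e^(−E₁/kT) / Z = 0.100819/5.41422 = 0.01862.

0.01862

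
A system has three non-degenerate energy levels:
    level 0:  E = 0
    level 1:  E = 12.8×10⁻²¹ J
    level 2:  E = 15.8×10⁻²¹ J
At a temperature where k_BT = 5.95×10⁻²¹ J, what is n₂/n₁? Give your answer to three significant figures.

0.604

n₂/n₁ = exp[−(E₂−E₁)/kT] = exp(−(3.0 ×10⁻²¹ J)/(5.95 ×10⁻²¹ J)) = exp(-0.50420) = 0.604.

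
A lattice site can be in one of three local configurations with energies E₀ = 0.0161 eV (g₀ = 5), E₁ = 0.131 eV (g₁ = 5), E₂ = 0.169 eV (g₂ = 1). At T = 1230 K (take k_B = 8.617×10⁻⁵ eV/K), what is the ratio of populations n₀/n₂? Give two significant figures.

k_BT = 8.617×10⁻⁵ × 1230 K = 0.1060 eV.
n₀/n₂ = (g₀/g₂) exp[−(E₀−E₂)/kT] = (5/1) × exp(−(-0.1529 eV)/(0.1060 eV)) = (5/1) × exp(1.442) = 21.

21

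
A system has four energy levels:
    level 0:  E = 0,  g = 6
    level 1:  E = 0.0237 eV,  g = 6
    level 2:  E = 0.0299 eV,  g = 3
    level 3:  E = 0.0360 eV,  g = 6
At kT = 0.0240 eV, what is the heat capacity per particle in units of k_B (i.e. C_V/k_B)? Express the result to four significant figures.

0.3688

Eᵢ/kT = 0, 0.987500, 1.24583, 1.50000.
Z = Σ gᵢe^(−Eᵢ/kT) = 6·e^(−0) + 6·e^(−0.987500) + 3·e^(−1.24583) + 6·e^(−1.50000) = 6.00000 + 2.23504 + 0.863106 + 1.33878 = 10.4369.
⟨E⟩ = 0.0121658 eV, ⟨E²⟩ = 0.000360460 eV².
C_V/k_B = (⟨E²⟩ − ⟨E⟩²)/(kT)² = (0.000360460 − 0.000148007)/0.000576000 = 0.3688.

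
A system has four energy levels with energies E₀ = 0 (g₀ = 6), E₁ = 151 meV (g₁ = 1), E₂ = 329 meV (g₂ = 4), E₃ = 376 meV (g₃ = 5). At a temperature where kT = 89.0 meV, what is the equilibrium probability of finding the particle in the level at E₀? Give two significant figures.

0.94

Eᵢ/kT = 0, 1.697, 3.697, 4.225.
Z = Σ gᵢe^(−Eᵢ/kT) = 6·e^(−0) + 1·e^(−1.697) + 4·e^(−3.697) + 5·e^(−4.225) = 6.000 + 0.1832 + 0.09919 + 0.07313 = 6.356.
P₀ = g₀ e^(−E₀/kT) / Z = 6.000/6.356 = 0.94.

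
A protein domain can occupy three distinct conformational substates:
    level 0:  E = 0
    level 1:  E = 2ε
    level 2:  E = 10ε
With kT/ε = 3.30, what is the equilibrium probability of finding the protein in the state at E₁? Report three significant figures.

0.342

Eᵢ/kT = 0, 0.60606, 3.0303.
Z = Σ e^(−Eᵢ/kT) = e^(−0) + e^(−0.60606) + e^(−3.0303) = 1.0000 + 0.54550 + 0.048301 = 1.5938.
P₁ = e^(−E₁/kT) / Z = 0.54550/1.5938 = 0.342.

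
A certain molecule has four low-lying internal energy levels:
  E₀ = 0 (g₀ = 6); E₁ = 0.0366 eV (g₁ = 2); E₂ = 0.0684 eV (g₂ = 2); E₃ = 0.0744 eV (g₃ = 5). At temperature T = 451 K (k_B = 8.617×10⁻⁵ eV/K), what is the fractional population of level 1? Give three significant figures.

k_BT = 8.617×10⁻⁵ × 451 K = 0.038863 eV.
Eᵢ/kT = 0, 0.94177, 1.7600, 1.9144.
Z = Σ gᵢe^(−Eᵢ/kT) = 6·e^(−0) + 2·e^(−0.94177) + 2·e^(−1.7600) + 5·e^(−1.9144) = 6.0000 + 0.77987 + 0.34409 + 0.73715 = 7.8611.
P₁ = g₁ e^(−E₁/kT) / Z = 0.77987/7.8611 = 0.0992.

0.0992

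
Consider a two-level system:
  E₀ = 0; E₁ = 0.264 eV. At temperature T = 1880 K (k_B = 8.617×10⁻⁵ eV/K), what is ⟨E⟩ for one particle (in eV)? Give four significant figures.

k_BT = 8.617×10⁻⁵ × 1880 K = 0.162000 eV.
Eᵢ/kT = 0, 1.62963.
Z = Σ e^(−Eᵢ/kT) = e^(−0) + e^(−1.62963) = 1.00000 + 0.196002 = 1.19600.
⟨E⟩ = Σ Eᵢ e^(−Eᵢ/kT) / Z = (0·1.00000 + 0.264·0.196002) / 1.19600 = 0.04326 eV.

0.04326 eV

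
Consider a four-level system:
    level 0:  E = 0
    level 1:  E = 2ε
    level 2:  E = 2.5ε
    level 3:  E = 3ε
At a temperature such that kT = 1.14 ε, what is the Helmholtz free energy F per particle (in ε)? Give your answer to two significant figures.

-0.35 ε

Eᵢ/kT = 0, 1.754, 2.193, 2.632.
Z = Σ e^(−Eᵢ/kT) = e^(−0) + e^(−1.754) + e^(−2.193) + e^(−2.632) = 1.000 + 0.1731 + 0.1116 + 0.07193 = 1.357.
F = −kT ln Z = −1.14 × ln(1.357) = −1.14 × 0.3053 = -0.35 ε.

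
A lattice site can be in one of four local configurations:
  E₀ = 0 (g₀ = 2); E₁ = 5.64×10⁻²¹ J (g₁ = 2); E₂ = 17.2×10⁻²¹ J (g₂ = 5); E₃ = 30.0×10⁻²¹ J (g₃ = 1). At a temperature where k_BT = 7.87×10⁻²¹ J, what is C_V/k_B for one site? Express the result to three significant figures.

Eᵢ/kT = 0, 0.71665, 2.1855, 3.8119.
Z = Σ gᵢe^(−Eᵢ/kT) = 2·e^(−0) + 2·e^(−0.71665) + 5·e^(−2.1855) + 1·e^(−3.8119) = 2.0000 + 0.97677 + 0.56211 + 0.022106 = 3.5610.
⟨E⟩ = 4.4483, ⟨E²⟩ = 61.011.
C_V/k_B = (⟨E²⟩ − ⟨E⟩²)/(kT)² = (61.011 − 19.787)/61.937 = 0.666.

0.666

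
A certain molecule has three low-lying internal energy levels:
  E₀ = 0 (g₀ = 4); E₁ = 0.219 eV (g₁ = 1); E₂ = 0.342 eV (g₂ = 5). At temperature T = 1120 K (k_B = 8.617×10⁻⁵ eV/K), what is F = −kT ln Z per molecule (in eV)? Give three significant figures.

k_BT = 8.617×10⁻⁵ × 1120 K = 0.096510 eV.
Eᵢ/kT = 0, 2.2692, 3.5437.
Z = Σ gᵢe^(−Eᵢ/kT) = 4·e^(−0) + 1·e^(−2.2692) + 5·e^(−3.5437) = 4.0000 + 0.10339 + 0.14453 = 4.2479.
F = −kT ln Z = −0.096510 × ln(4.2479) = −0.096510 × 1.4464 = -0.140 eV.

-0.140 eV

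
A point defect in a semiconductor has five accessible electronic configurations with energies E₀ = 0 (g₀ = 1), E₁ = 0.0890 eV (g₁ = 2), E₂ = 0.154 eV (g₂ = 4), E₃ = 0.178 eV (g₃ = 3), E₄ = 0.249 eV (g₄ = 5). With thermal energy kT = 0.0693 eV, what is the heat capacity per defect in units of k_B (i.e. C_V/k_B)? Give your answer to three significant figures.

1.32

Eᵢ/kT = 0, 1.2843, 2.2222, 2.5685, 3.5931.
Z = Σ gᵢe^(−Eᵢ/kT) = 1·e^(−0) + 2·e^(−1.2843) + 4·e^(−2.2222) + 3·e^(−2.5685) + 5·e^(−3.5931) = 1.0000 + 0.55369 + 0.43348 + 0.22995 + 0.13756 = 2.3547.
⟨E⟩ = 0.081207 eV, ⟨E²⟩ = 0.012945 eV².
C_V/k_B = (⟨E²⟩ − ⟨E⟩²)/(kT)² = (0.012945 − 0.0065946)/0.0048025 = 1.32.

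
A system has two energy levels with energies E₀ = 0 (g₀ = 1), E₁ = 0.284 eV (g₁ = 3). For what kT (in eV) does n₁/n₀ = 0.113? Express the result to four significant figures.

0.08661 eV

n₁/n₀ = (g₁/g₀) exp[−(E₁−E₀)/kT] = 0.113.
⇒ (E₁−E₀)/kT = ln((3/1)/0.113) = ln(26.5487) = 3.27898.
kT = 0.284 eV / 3.27898 = 0.08661 eV.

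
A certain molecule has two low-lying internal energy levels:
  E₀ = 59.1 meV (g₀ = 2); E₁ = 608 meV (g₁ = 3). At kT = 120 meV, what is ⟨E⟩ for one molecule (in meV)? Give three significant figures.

67.5 meV

Eᵢ/kT = 0.49250, 5.0667.
Z = Σ gᵢe^(−Eᵢ/kT) = 2·e^(−0.49250) + 3·e^(−5.0667) = 1.2222 + 0.018910 = 1.2411.
⟨E⟩ = Σ Eᵢ gᵢe^(−Eᵢ/kT) / Z = (59.1·1.2222 + 608·0.018910) / 1.2411 = 67.5 meV.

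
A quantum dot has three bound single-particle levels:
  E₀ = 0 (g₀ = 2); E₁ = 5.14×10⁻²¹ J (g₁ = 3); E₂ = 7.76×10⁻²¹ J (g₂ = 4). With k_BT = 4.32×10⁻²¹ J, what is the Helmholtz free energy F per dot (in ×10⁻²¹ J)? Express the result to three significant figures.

Eᵢ/kT = 0, 1.1898, 1.7963.
Z = Σ gᵢe^(−Eᵢ/kT) = 2·e^(−0) + 3·e^(−1.1898) + 4·e^(−1.7963) = 2.0000 + 0.91285 + 0.66365 = 3.5765.
F = −kT ln Z = −4.32 × ln(3.5765) = −4.32 × 1.2744 = -5.51 ×10⁻²¹ J.

-5.51 ×10⁻²¹ J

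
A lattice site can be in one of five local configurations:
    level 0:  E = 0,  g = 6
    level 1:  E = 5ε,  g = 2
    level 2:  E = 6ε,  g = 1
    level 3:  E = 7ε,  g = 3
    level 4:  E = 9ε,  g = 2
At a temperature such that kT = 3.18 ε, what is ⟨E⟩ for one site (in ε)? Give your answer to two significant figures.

0.91 ε

Eᵢ/kT = 0, 1.572, 1.887, 2.201, 2.830.
Z = Σ gᵢe^(−Eᵢ/kT) = 6·e^(−0) + 2·e^(−1.572) + 1·e^(−1.887) + 3·e^(−2.201) + 2·e^(−2.830) = 6.000 + 0.4153 + 0.1515 + 0.3321 + 0.1180 = 7.017.
⟨E⟩ = Σ Eᵢ gᵢe^(−Eᵢ/kT) / Z = (0·6.000 + 5·0.4153 + 6·0.1515 + 7·0.3321 + 9·0.1180) / 7.017 = 0.91 ε.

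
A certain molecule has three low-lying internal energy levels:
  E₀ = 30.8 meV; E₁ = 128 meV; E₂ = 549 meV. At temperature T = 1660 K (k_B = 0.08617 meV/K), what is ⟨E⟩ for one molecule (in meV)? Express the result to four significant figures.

k_BT = 0.08617 × 1660 K = 143.042 meV.
Eᵢ/kT = 0.215321, 0.894842, 3.83803.
Z = Σ e^(−Eᵢ/kT) = e^(−0.215321) + e^(−0.894842) + e^(−3.83803) = 0.806283 + 0.408672 + 0.0215360 = 1.23649.
⟨E⟩ = Σ Eᵢ e^(−Eᵢ/kT) / Z = (30.8·0.806283 + 128·0.408672 + 549·0.0215360) / 1.23649 = 71.95 meV.

71.95 meV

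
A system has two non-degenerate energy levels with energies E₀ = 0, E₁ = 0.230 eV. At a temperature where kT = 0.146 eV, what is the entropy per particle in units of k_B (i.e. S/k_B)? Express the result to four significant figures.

0.4582

Eᵢ/kT = 0, 1.57534.
Z = Σ e^(−Eᵢ/kT) = e^(−0) + e^(−1.57534) = 1.00000 + 0.206937 = 1.20694.
⟨E⟩ = Σ EᵢPᵢ = 0.0394349 eV.
S/k_B = ln Z + ⟨E⟩/kT = ln(1.20694) + 0.0394349/0.146 = 0.188088 + 0.270102 = 0.4582.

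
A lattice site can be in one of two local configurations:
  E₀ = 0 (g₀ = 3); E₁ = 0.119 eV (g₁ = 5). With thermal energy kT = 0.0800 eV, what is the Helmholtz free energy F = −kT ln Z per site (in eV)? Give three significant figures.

-0.113 eV

Eᵢ/kT = 0, 1.4875.
Z = Σ gᵢe^(−Eᵢ/kT) = 3·e^(−0) + 5·e^(−1.4875) = 3.0000 + 1.1297 = 4.1297.
F = −kT ln Z = −0.0800 × ln(4.1297) = −0.0800 × 1.4182 = -0.113 eV.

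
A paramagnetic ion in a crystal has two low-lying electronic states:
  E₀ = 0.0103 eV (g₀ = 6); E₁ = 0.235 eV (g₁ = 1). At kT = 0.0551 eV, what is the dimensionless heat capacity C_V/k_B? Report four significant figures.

0.04669

Eᵢ/kT = 0.186933, 4.26497.
Z = Σ gᵢe^(−Eᵢ/kT) = 6·e^(−0.186933) + 1·e^(−4.26497) = 4.97700 + 0.0140523 = 4.99105.
⟨E⟩ = 0.0109326 eV, ⟨E²⟩ = 0.000261277 eV².
C_V/k_B = (⟨E²⟩ − ⟨E⟩²)/(kT)² = (0.000261277 − 0.000119522)/0.00303601 = 0.04669.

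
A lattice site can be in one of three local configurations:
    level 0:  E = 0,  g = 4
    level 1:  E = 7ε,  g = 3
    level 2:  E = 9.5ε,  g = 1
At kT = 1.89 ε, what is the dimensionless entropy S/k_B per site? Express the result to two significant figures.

Eᵢ/kT = 0, 3.704, 5.026.
Z = Σ gᵢe^(−Eᵢ/kT) = 4·e^(−0) + 3·e^(−3.704) + 1·e^(−5.026) = 4.000 + 0.07387 + 0.006565 = 4.080.
⟨E⟩ = Σ EᵢPᵢ = 0.1420 ε.
S/k_B = ln Z + ⟨E⟩/kT = ln(4.080) + 0.1420/1.89 = 1.406 + 0.07513 = 1.5.

1.5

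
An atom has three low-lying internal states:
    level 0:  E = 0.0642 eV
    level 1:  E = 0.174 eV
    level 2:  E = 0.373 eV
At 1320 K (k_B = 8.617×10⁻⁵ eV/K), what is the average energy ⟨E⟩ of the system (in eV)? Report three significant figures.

0.107 eV

k_BT = 8.617×10⁻⁵ × 1320 K = 0.11374 eV.
Eᵢ/kT = 0.56445, 1.5298, 3.2794.
Z = Σ e^(−Eᵢ/kT) = e^(−0.56445) + e^(−1.5298) + e^(−3.2794) = 0.56867 + 0.21658 + 0.037651 = 0.82290.
⟨E⟩ = Σ Eᵢ e^(−Eᵢ/kT) / Z = (0.0642·0.56867 + 0.174·0.21658 + 0.373·0.037651) / 0.82290 = 0.107 eV.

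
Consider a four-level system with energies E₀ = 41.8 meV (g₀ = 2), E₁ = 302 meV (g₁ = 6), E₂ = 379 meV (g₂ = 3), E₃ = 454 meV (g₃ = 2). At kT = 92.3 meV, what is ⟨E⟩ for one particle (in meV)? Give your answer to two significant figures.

Eᵢ/kT = 0.4529, 3.272, 4.106, 4.919.
Z = Σ gᵢe^(−Eᵢ/kT) = 2·e^(−0.4529) + 6·e^(−3.272) + 3·e^(−4.106) + 2·e^(−4.919) = 1.272 + 0.2276 + 0.04942 + 0.01461 = 1.564.
⟨E⟩ = Σ Eᵢ gᵢe^(−Eᵢ/kT) / Z = (41.8·1.272 + 302·0.2276 + 379·0.04942 + 454·0.01461) / 1.564 = 94 meV.

94 meV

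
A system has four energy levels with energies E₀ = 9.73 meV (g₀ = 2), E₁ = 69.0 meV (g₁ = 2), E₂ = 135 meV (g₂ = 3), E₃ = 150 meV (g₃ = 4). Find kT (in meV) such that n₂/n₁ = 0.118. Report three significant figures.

26.0 meV

n₂/n₁ = (g₂/g₁) exp[−(E₂−E₁)/kT] = 0.118.
⇒ (E₂−E₁)/kT = ln((3/2)/0.118) = ln(12.712) = 2.5425.
kT = 66.0 meV / 2.5425 = 26.0 meV.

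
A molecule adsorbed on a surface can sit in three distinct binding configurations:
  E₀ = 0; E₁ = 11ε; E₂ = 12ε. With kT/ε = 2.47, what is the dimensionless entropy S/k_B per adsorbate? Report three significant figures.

Eᵢ/kT = 0, 4.4534, 4.8583.
Z = Σ e^(−Eᵢ/kT) = e^(−0) + e^(−4.4534) + e^(−4.8583) = 1.0000 + 0.011639 + 0.0077637 = 1.0194.
⟨E⟩ = Σ EᵢPᵢ = 0.21698 ε.
S/k_B = ln Z + ⟨E⟩/kT = ln(1.0194) + 0.21698/2.47 = 0.019214 + 0.087846 = 0.107.

0.107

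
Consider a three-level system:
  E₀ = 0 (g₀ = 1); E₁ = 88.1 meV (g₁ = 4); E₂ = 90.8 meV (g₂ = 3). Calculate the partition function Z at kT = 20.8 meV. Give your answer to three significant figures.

Z = 1.10

Eᵢ/kT = 0, 4.2356, 4.3654.
Z = Σ gᵢe^(−Eᵢ/kT) = 1·e^(−0) + 4·e^(−4.2356) + 3·e^(−4.3654) = 1.0000 + 0.057884 + 0.038129 = 1.0960.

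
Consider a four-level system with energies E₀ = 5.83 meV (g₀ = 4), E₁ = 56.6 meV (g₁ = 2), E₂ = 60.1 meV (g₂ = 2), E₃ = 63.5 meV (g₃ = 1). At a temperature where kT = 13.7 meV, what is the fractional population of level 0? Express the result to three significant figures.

Eᵢ/kT = 0.42555, 4.1314, 4.3869, 4.6350.
Z = Σ gᵢe^(−Eᵢ/kT) = 4·e^(−0.42555) + 2·e^(−4.1314) + 2·e^(−4.3869) + 1·e^(−4.6350) = 2.6136 + 0.032121 + 0.024878 + 0.0097061 = 2.6803.
P₀ = g₀ e^(−E₀/kT) / Z = 2.6136/2.6803 = 0.975.

0.975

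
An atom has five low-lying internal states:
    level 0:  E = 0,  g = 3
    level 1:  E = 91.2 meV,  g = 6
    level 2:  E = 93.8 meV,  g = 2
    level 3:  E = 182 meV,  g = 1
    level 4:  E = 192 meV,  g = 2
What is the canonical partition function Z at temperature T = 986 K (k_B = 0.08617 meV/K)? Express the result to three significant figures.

k_BT = 0.08617 × 986 K = 84.964 meV.
Eᵢ/kT = 0, 1.0734, 1.1040, 2.1421, 2.2598.
Z = Σ gᵢe^(−Eᵢ/kT) = 3·e^(−0) + 6·e^(−1.0734) + 2·e^(−1.1040) + 1·e^(−2.1421) + 2·e^(−2.2598) = 3.0000 + 2.0511 + 0.66308 + 0.11741 + 0.20874 = 6.0403.

Z = 6.04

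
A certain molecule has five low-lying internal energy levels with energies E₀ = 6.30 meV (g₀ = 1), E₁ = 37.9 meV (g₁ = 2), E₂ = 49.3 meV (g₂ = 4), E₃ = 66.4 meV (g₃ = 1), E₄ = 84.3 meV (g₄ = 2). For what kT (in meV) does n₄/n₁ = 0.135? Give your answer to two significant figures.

n₄/n₁ = (g₄/g₁) exp[−(E₄−E₁)/kT] = 0.135.
⇒ (E₄−E₁)/kT = ln((2/2)/0.135) = ln(7.407) = 2.002.
kT = 46.4 meV / 2.002 = 23 meV.

23 meV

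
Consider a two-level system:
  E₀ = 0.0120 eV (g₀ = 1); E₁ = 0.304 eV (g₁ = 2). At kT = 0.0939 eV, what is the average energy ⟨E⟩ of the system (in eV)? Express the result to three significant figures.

Eᵢ/kT = 0.12780, 3.2375.
Z = Σ gᵢe^(−Eᵢ/kT) = 1·e^(−0.12780) + 2·e^(−3.2375) = 0.88003 + 0.078524 = 0.95855.
⟨E⟩ = Σ Eᵢ gᵢe^(−Eᵢ/kT) / Z = (0.0120·0.88003 + 0.304·0.078524) / 0.95855 = 0.0359 eV.

0.0359 eV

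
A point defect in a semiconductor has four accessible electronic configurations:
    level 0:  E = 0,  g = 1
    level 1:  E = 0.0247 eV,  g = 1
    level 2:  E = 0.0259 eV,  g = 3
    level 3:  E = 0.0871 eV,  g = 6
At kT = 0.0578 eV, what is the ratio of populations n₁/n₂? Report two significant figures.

0.34

n₁/n₂ = (g₁/g₂) exp[−(E₁−E₂)/kT] = (1/3) × exp(−(-0.0012 eV)/(0.0578 eV)) = (1/3) × exp(0.02076) = 0.34.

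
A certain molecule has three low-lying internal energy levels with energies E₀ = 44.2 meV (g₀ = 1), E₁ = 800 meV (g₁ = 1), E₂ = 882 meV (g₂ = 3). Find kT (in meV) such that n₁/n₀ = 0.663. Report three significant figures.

n₁/n₀ = (g₁/g₀) exp[−(E₁−E₀)/kT] = 0.663.
⇒ (E₁−E₀)/kT = ln((1/1)/0.663) = ln(1.5083) = 0.41098.
kT = 755.8 meV / 0.41098 = 1840 meV.

1840 meV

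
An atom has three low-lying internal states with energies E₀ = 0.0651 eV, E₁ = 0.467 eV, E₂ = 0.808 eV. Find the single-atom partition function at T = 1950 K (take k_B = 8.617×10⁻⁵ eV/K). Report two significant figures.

Z = 0.75

k_BT = 8.617×10⁻⁵ × 1950 K = 0.1680 eV.
Eᵢ/kT = 0.3875, 2.780, 4.810.
Z = Σ e^(−Eᵢ/kT) = e^(−0.3875) + e^(−2.780) + e^(−4.810) = 0.6788 + 0.06204 + 0.008148 = 0.7490.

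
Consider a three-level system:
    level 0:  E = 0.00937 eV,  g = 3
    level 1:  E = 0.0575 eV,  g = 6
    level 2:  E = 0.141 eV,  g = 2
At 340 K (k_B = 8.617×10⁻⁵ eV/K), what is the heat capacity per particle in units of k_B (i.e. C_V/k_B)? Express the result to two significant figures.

0.63

k_BT = 8.617×10⁻⁵ × 340 K = 0.02930 eV.
Eᵢ/kT = 0.3198, 1.962, 4.812.
Z = Σ gᵢe^(−Eᵢ/kT) = 3·e^(−0.3198) + 6·e^(−1.962) + 2·e^(−4.812) = 2.179 + 0.8435 + 0.01626 = 3.039.
⟨E⟩ = 0.02343 eV, ⟨E²⟩ = 0.001087 eV².
C_V/k_B = (⟨E²⟩ − ⟨E⟩²)/(kT)² = (0.001087 − 0.0005490)/0.0008585 = 0.63.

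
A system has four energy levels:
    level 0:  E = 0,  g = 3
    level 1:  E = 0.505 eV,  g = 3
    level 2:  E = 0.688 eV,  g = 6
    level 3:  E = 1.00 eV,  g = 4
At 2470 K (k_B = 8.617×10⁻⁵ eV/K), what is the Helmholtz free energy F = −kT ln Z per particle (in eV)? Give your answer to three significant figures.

k_BT = 8.617×10⁻⁵ × 2470 K = 0.21284 eV.
Eᵢ/kT = 0, 2.3727, 3.2325, 4.6984.
Z = Σ gᵢe^(−Eᵢ/kT) = 3·e^(−0) + 3·e^(−2.3727) + 6·e^(−3.2325) + 4·e^(−4.6984) = 3.0000 + 0.27969 + 0.23675 + 0.036439 = 3.5529.
F = −kT ln Z = −0.21284 × ln(3.5529) = −0.21284 × 1.2678 = -0.270 eV.

-0.270 eV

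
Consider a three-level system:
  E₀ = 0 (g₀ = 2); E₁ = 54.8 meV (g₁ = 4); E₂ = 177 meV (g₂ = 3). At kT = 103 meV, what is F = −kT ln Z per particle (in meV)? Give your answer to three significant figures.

Eᵢ/kT = 0, 0.53204, 1.7184.
Z = Σ gᵢe^(−Eᵢ/kT) = 2·e^(−0) + 4·e^(−0.53204) + 3·e^(−1.7184) = 2.0000 + 2.3496 + 0.53806 = 4.8877.
F = −kT ln Z = −103 × ln(4.8877) = −103 × 1.5867 = -163 meV.

-163 meV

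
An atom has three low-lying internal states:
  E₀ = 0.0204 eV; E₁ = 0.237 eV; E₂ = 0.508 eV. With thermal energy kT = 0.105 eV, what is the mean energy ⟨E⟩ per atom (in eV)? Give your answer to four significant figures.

0.04874 eV

Eᵢ/kT = 0.194286, 2.25714, 4.83810.
Z = Σ e^(−Eᵢ/kT) = e^(−0.194286) + e^(−2.25714) + e^(−4.83810) = 0.823422 + 0.104649 + 0.00792209 = 0.935993.
⟨E⟩ = Σ Eᵢ e^(−Eᵢ/kT) / Z = (0.0204·0.823422 + 0.237·0.104649 + 0.508·0.00792209) / 0.935993 = 0.04874 eV.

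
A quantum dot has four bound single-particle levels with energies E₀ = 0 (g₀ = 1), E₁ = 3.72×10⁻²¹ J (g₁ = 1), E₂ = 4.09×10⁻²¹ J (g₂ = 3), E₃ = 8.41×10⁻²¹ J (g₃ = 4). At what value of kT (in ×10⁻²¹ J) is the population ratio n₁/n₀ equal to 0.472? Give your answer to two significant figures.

5.0 ×10⁻²¹ J

n₁/n₀ = (g₁/g₀) exp[−(E₁−E₀)/kT] = 0.472.
⇒ (E₁−E₀)/kT = ln((1/1)/0.472) = ln(2.119) = 0.7509.
kT = 3.72 ×10⁻²¹ J / 0.7509 = 5.0 ×10⁻²¹ J.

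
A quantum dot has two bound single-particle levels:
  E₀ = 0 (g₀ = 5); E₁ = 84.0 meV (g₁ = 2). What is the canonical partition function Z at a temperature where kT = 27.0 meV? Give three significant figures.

Eᵢ/kT = 0, 3.1111.
Z = Σ gᵢe^(−Eᵢ/kT) = 5·e^(−0) + 2·e^(−3.1111) = 5.0000 + 0.089104 = 5.0891.

Z = 5.09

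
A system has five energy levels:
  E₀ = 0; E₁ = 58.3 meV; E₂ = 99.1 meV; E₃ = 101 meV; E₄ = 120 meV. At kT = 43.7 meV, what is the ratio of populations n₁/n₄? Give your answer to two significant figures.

n₁/n₄ = exp[−(E₁−E₄)/kT] = exp(−(-61.7 meV)/(43.7 meV)) = exp(1.412) = 4.1.

4.1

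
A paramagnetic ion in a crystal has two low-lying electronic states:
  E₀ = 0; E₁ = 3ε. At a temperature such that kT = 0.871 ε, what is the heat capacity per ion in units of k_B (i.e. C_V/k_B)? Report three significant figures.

0.356

Eᵢ/kT = 0, 3.4443.
Z = Σ e^(−Eᵢ/kT) = e^(−0) + e^(−3.4443) = 1.0000 + 0.031927 = 1.0319.
⟨E⟩ = 0.092820 ε, ⟨E²⟩ = 0.27846 ε².
C_V/k_B = (⟨E²⟩ − ⟨E⟩²)/(kT)² = (0.27846 − 0.0086156)/0.75864 = 0.356.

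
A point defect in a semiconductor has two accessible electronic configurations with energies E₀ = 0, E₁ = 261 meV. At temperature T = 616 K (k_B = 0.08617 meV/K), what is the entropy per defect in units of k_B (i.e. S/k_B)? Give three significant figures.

k_BT = 0.08617 × 616 K = 53.081 meV.
Eᵢ/kT = 0, 4.9170.
Z = Σ e^(−Eᵢ/kT) = e^(−0) + e^(−4.9170) = 1.0000 + 0.0073211 = 1.0073.
⟨E⟩ = Σ EᵢPᵢ = 1.8970 meV.
S/k_B = ln Z + ⟨E⟩/kT = ln(1.0073) + 1.8970/53.081 = 0.0072735 + 0.035738 = 0.0430.

0.0430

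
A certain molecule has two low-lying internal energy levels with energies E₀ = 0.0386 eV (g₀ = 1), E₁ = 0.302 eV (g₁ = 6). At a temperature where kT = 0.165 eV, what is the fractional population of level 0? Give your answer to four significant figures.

0.4513

Eᵢ/kT = 0.233939, 1.83030.
Z = Σ gᵢe^(−Eᵢ/kT) = 1·e^(−0.233939) + 6·e^(−1.83030) = 0.791410 + 0.962193 = 1.75360.
P₀ = g₀ e^(−E₀/kT) / Z = 0.791410/1.75360 = 0.4513.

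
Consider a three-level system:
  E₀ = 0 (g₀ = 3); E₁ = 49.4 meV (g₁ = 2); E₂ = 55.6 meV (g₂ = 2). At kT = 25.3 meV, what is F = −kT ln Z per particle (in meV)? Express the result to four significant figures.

Eᵢ/kT = 0, 1.95257, 2.19763.
Z = Σ gᵢe^(−Eᵢ/kT) = 3·e^(−0) + 2·e^(−1.95257) + 2·e^(−2.19763) = 3.00000 + 0.283818 + 0.222132 = 3.50595.
F = −kT ln Z = −25.3 × ln(3.50595) = −25.3 × 1.25446 = -31.74 meV.

-31.74 meV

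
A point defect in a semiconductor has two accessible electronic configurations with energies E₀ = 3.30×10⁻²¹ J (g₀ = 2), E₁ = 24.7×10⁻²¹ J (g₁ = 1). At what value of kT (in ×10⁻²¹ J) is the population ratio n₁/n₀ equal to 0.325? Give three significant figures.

49.7 ×10⁻²¹ J

n₁/n₀ = (g₁/g₀) exp[−(E₁−E₀)/kT] = 0.325.
⇒ (E₁−E₀)/kT = ln((1/2)/0.325) = ln(1.5385) = 0.43081.
kT = 21.40 ×10⁻²¹ J / 0.43081 = 49.7 ×10⁻²¹ J.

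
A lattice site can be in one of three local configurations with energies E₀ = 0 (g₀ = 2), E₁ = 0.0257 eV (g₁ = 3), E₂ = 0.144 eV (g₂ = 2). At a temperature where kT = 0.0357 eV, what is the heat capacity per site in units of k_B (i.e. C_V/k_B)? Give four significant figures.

Eᵢ/kT = 0, 0.719888, 4.03361.
Z = Σ gᵢe^(−Eᵢ/kT) = 2·e^(−0) + 3·e^(−0.719888) + 2·e^(−4.03361) = 2.00000 + 1.46042 + 0.0354206 = 3.49584.
⟨E⟩ = 0.0121955 eV, ⟨E²⟩ = 0.000486027 eV².
C_V/k_B = (⟨E²⟩ − ⟨E⟩²)/(kT)² = (0.000486027 − 0.000148730)/0.00127449 = 0.2647.

0.2647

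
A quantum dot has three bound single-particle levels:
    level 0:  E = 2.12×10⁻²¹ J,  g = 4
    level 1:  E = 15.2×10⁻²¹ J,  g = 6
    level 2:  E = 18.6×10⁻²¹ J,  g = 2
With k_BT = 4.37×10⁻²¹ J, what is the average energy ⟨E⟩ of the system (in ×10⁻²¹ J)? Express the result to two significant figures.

Eᵢ/kT = 0.4851, 3.478, 4.256.
Z = Σ gᵢe^(−Eᵢ/kT) = 4·e^(−0.4851) + 6·e^(−3.478) + 2·e^(−4.256) = 2.463 + 0.1852 + 0.02836 = 2.677.
⟨E⟩ = Σ Eᵢ gᵢe^(−Eᵢ/kT) / Z = (2.12·2.463 + 15.2·0.1852 + 18.6·0.02836) / 2.677 = 3.2 ×10⁻²¹ J.

3.2 ×10⁻²¹ J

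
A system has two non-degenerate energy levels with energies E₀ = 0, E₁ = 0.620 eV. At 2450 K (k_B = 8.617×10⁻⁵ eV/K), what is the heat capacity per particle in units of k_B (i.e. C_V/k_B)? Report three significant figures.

k_BT = 8.617×10⁻⁵ × 2450 K = 0.21112 eV.
Eᵢ/kT = 0, 2.9367.
Z = Σ e^(−Eᵢ/kT) = e^(−0) + e^(−2.9367) = 1.0000 + 0.053040 = 1.0530.
⟨E⟩ = 0.031230 eV, ⟨E²⟩ = 0.019362 eV².
C_V/k_B = (⟨E²⟩ − ⟨E⟩²)/(kT)² = (0.019362 − 0.00097531)/0.044572 = 0.413.

0.413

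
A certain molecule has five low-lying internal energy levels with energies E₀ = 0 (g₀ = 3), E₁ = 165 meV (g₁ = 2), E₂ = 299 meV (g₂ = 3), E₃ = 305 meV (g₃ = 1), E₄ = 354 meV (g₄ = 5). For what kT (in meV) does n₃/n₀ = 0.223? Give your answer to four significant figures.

n₃/n₀ = (g₃/g₀) exp[−(E₃−E₀)/kT] = 0.223.
⇒ (E₃−E₀)/kT = ln((1/3)/0.223) = ln(1.49477) = 0.401972.
kT = 305 meV / 0.401972 = 758.8 meV.

758.8 meV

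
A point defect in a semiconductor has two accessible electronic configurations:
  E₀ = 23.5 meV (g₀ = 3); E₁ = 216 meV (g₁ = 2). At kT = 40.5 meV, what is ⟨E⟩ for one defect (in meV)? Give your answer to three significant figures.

24.6 meV

Eᵢ/kT = 0.58025, 5.3333.
Z = Σ gᵢe^(−Eᵢ/kT) = 3·e^(−0.58025) + 2·e^(−5.3333) = 1.6793 + 0.0096562 = 1.6890.
⟨E⟩ = Σ Eᵢ gᵢe^(−Eᵢ/kT) / Z = (23.5·1.6793 + 216·0.0096562) / 1.6890 = 24.6 meV.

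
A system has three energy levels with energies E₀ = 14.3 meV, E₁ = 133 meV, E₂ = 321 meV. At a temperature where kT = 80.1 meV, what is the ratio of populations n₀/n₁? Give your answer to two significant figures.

4.4

n₀/n₁ = exp[−(E₀−E₁)/kT] = exp(−(-118.7 meV)/(80.1 meV)) = exp(1.482) = 4.4.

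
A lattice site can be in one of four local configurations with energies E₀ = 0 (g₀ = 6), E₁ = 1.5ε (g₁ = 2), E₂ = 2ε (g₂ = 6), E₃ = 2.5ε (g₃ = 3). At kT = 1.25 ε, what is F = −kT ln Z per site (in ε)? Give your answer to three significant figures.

Eᵢ/kT = 0, 1.2000, 1.6000, 2.0000.
Z = Σ gᵢe^(−Eᵢ/kT) = 6·e^(−0) + 2·e^(−1.2000) + 6·e^(−1.6000) + 3·e^(−2.0000) = 6.0000 + 0.60239 + 1.2114 + 0.40601 = 8.2198.
F = −kT ln Z = −1.25 × ln(8.2198) = −1.25 × 2.1065 = -2.63 ε.

-2.63 ε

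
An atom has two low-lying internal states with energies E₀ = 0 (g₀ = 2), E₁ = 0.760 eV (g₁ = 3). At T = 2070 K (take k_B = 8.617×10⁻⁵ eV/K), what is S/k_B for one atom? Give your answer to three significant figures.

k_BT = 8.617×10⁻⁵ × 2070 K = 0.17837 eV.
Eᵢ/kT = 0, 4.2608.
Z = Σ gᵢe^(−Eᵢ/kT) = 2·e^(−0) + 3·e^(−4.2608) = 2.0000 + 0.042333 = 2.0423.
⟨E⟩ = Σ EᵢPᵢ = 0.015753 eV.
S/k_B = ln Z + ⟨E⟩/kT = ln(2.0423) + 0.015753/0.17837 = 0.71408 + 0.088316 = 0.802.

0.802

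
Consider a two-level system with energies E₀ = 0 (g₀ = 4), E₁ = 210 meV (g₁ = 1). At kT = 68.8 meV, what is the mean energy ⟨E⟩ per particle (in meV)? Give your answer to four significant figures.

Eᵢ/kT = 0, 3.05233.
Z = Σ gᵢe^(−Eᵢ/kT) = 4·e^(−0) + 1·e^(−3.05233) = 4.00000 + 0.0472487 = 4.04725.
⟨E⟩ = Σ Eᵢ gᵢe^(−Eᵢ/kT) / Z = (0·4.00000 + 210·0.0472487) / 4.04725 = 2.452 meV.

2.452 meV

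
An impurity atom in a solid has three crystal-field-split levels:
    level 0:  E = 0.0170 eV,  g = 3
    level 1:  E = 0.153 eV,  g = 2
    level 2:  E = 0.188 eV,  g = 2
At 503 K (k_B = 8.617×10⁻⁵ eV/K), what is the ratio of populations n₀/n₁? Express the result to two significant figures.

k_BT = 8.617×10⁻⁵ × 503 K = 0.04334 eV.
n₀/n₁ = (g₀/g₁) exp[−(E₀−E₁)/kT] = (3/2) × exp(−(-0.1360 eV)/(0.04334 eV)) = (3/2) × exp(3.138) = 35.

35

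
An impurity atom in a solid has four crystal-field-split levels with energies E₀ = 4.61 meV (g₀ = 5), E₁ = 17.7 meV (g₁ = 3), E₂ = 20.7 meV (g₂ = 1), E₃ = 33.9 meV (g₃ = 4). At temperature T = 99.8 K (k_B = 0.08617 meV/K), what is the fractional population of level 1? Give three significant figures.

0.110

k_BT = 0.08617 × 99.8 K = 8.5998 meV.
Eᵢ/kT = 0.53606, 2.0582, 2.4070, 3.9420.
Z = Σ gᵢe^(−Eᵢ/kT) = 5·e^(−0.53606) + 3·e^(−2.0582) + 1·e^(−2.4070) + 4·e^(−3.9420) = 2.9252 + 0.38305 + 0.090085 + 0.077637 = 3.4760.
P₁ = g₁ e^(−E₁/kT) / Z = 0.38305/3.4760 = 0.110.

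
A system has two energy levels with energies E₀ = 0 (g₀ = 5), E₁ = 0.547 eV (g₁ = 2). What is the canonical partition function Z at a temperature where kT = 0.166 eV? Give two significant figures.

Z = 5.1

Eᵢ/kT = 0, 3.295.
Z = Σ gᵢe^(−Eᵢ/kT) = 5·e^(−0) + 2·e^(−3.295) = 5.000 + 0.07414 = 5.074.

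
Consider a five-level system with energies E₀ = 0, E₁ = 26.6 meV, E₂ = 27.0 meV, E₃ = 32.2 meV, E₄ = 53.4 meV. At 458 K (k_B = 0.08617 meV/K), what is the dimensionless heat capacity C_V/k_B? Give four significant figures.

0.1894

k_BT = 0.08617 × 458 K = 39.4659 meV.
Eᵢ/kT = 0, 0.674000, 0.684135, 0.815894, 1.35307.
Z = Σ e^(−Eᵢ/kT) = e^(−0) + e^(−0.674000) + e^(−0.684135) + e^(−0.815894) + e^(−1.35307) = 1.00000 + 0.509666 + 0.504526 + 0.442244 + 0.258446 = 2.71488.
⟨E⟩ = 20.3400 meV, ⟨E²⟩ = 708.661 meV².
C_V/k_B = (⟨E²⟩ − ⟨E⟩²)/(kT)² = (708.661 − 413.716)/1557.56 = 0.1894.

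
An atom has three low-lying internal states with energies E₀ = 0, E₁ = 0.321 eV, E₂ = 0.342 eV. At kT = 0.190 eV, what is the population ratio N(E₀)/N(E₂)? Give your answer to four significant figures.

n₀/n₂ = exp[−(E₀−E₂)/kT] = exp(−(-0.342 eV)/(0.190 eV)) = exp(1.80000) = 6.050.

6.050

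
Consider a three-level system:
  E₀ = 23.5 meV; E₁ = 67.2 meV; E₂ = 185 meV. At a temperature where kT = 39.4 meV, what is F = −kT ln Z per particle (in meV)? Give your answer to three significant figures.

Eᵢ/kT = 0.59645, 1.7056, 4.6954.
Z = Σ e^(−Eᵢ/kT) = e^(−0.59645) + e^(−1.7056) + e^(−4.6954) = 0.55076 + 0.18166 + 0.0091372 = 0.74156.
F = −kT ln Z = −39.4 × ln(0.74156) = −39.4 × -0.29900 = 11.8 meV.

11.8 meV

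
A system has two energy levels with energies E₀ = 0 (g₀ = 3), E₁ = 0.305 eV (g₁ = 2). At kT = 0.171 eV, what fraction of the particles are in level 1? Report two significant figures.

0.10

Eᵢ/kT = 0, 1.784.
Z = Σ gᵢe^(−Eᵢ/kT) = 3·e^(−0) + 2·e^(−1.784) = 3.000 + 0.3359 = 3.336.
P₁ = g₁ e^(−E₁/kT) / Z = 0.3359/3.336 = 0.10.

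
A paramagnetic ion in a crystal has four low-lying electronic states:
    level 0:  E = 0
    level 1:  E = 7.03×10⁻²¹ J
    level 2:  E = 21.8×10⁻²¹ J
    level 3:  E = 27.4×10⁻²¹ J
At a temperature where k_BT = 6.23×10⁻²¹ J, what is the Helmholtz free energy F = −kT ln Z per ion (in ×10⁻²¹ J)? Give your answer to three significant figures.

Eᵢ/kT = 0, 1.1284, 3.4992, 4.3981.
Z = Σ e^(−Eᵢ/kT) = e^(−0) + e^(−1.1284) + e^(−3.4992) + e^(−4.3981) = 1.0000 + 0.32355 + 0.030222 + 0.012301 = 1.3661.
F = −kT ln Z = −6.23 × ln(1.3661) = −6.23 × 0.31196 = -1.94 ×10⁻²¹ J.

-1.94 ×10⁻²¹ J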